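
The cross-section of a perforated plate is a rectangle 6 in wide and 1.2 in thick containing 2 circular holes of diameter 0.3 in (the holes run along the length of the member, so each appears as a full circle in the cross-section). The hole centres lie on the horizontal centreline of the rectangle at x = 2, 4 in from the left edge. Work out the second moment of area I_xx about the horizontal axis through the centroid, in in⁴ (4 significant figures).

Split into non-overlapping primitives; take the origin at the lower-left of the bounding box.
Plate: 6 × 1.2, A = 7.2 in², y = 0.6 in, Ī = 0.864 in⁴.
Hole 1 (subtracted): ⌀0.3, A = 0.0706858 in², y = 0.6 in, Ī = 0.000397608 in⁴.
Hole 2 (subtracted): ⌀0.3, A = 0.0706858 in², y = 0.6 in, Ī = 0.000397608 in⁴.
By symmetry the centroid is at mid-height, ȳ = 0.6 in.
All pieces are centred on the horizontal axis through the centroid, so I = ΣĪ (holes subtracted) = 0.863205 in⁴.

I_xx ≈ 0.8632 in⁴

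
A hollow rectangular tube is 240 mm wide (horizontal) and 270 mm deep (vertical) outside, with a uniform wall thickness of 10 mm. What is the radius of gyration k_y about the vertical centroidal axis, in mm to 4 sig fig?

Break the section into simple shapes (no overlaps), measuring from the bottom-left corner of the bounding box.
Outer rectangle: 240 × 270, A = 64 800 mm², x = 120 mm, Ī = 311 040 000 mm⁴.
Inner void (subtracted): 220 × 250, A = 55 000 mm², x = 120 mm, Ī = 221 833 333 mm⁴.
By symmetry the centroid is at mid-width, x̄ = 120 mm.
All pieces are centred on the vertical centroidal axis, so I = ΣĪ (holes subtracted) = 89 206 667 mm⁴.
Radius of gyration: k = √(I/A) = √(89 206 667 / 9 800) = 95.4082 mm.

k_y ≈ 95.41 mm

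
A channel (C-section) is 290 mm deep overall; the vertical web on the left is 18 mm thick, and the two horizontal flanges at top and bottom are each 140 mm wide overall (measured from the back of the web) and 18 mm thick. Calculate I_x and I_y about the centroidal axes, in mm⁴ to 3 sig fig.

I_x ≈ 1.18 × 10⁸ mm⁴, I_y ≈ 1.73 × 10⁷ mm⁴

Break the section into simple shapes (no overlaps), measuring from the bottom-left corner of the bounding box.
Web: 18 × 290, A = 5 220 mm², y = 145 mm, Ī = 36 583 500 mm⁴.
Top flange (beyond web): 122 × 18, A = 2 196 mm², y = 281 mm, Ī = 59 292 mm⁴.
Bottom flange (beyond web): 122 × 18, A = 2 196 mm², y = 9 mm, Ī = 59 292 mm⁴.
By symmetry the centroid is at mid-height, ȳ = 145 mm.
Transfer each piece to the centroidal x-axis using Ī + A·d² with d = y − 145:
  web: d = 0 mm → contributes +36 583 500 mm⁴
  top flange (beyond web): d = 136 mm → contributes +40 676 508 mm⁴
  bottom flange (beyond web): d = -136 mm → contributes +40 676 508 mm⁴
Total I = 117 936 516 mm⁴.
For the y-axis: x̄ = 40.985 mm.
Repeating about the centroidal y-axis gives I_y = 17 275 810 mm⁴.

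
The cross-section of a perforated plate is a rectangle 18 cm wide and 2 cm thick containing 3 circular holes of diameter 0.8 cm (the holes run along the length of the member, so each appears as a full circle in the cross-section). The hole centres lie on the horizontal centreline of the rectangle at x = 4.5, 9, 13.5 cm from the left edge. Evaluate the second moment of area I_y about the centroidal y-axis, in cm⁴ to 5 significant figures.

I_y ≈ 951.58 cm⁴

Treat the section as a set of non-overlapping primitives; coordinates are from the bounding-box lower-left.
Plate: 18 × 2, A = 36 cm², x = 9 cm, Ī = 972 cm⁴.
Hole 1 (subtracted): ⌀0.8, A = 0.5026548 cm², x = 4.5 cm, Ī = 0.02010619 cm⁴.
Hole 2 (subtracted): ⌀0.8, A = 0.5026548 cm², x = 9 cm, Ī = 0.02010619 cm⁴.
Hole 3 (subtracted): ⌀0.8, A = 0.5026548 cm², x = 13.5 cm, Ī = 0.02010619 cm⁴.
By symmetry the centroid is at mid-width, x̄ = 9 cm.
Transfer each piece to the centroidal y-axis using Ī + A·d² with d = x − 9:
  plate: d = 0 cm → contributes +972 cm⁴
  hole 1: d = -4.5 cm → contributes −10.19887 cm⁴
  hole 2: d = 0 cm → contributes −0.02010619 cm⁴
  hole 3: d = 4.5 cm → contributes −10.19887 cm⁴
Total I = 951.5822 cm⁴.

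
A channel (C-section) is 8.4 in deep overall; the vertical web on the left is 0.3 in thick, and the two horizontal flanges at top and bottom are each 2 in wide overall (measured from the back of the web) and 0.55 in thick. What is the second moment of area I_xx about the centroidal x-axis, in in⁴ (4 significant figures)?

Treat the section as a set of non-overlapping primitives; coordinates are from the bounding-box lower-left.
Web: 0.3 × 8.4, A = 2.52 in², y = 4.2 in, Ī = 14.8176 in⁴.
Top flange (beyond web): 1.7 × 0.55, A = 0.935 in², y = 8.125 in, Ī = 0.0235698 in⁴.
Bottom flange (beyond web): 1.7 × 0.55, A = 0.935 in², y = 0.275 in, Ī = 0.0235698 in⁴.
By symmetry the centroid is at mid-height, ȳ = 4.2 in.
Transfer each piece to the centroidal x-axis using Ī + A·d² with d = y − 4.2:
  web: d = 0 in → contributes +14.8176 in⁴
  top flange (beyond web): d = 3.925 in → contributes +14.4278 in⁴
  bottom flange (beyond web): d = -3.925 in → contributes +14.4278 in⁴
Total I = 43.6733 in⁴.

I_xx ≈ 43.67 in⁴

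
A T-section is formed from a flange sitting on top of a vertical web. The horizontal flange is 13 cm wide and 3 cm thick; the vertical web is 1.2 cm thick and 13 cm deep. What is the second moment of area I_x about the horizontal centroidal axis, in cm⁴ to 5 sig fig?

Decompose the section into non-overlapping parts with the origin at the bottom-left of its bounding rectangle.
Flange: 13 × 3, A = 39 cm², y = 14.5 cm, Ī = 29.25 cm⁴.
Web: 1.2 × 13, A = 15.6 cm², y = 6.5 cm, Ī = 219.7 cm⁴.
Centroid: ȳ = ΣA·y / ΣA = 12.21429 cm.
Transfer each piece to the horizontal centroidal axis using Ī + A·d² with d = y − 12.21429:
  flange: d = 2.285714 cm → contributes +233.0051 cm⁴
  web: d = -5.714286 cm → contributes +729.0878 cm⁴
Total I = 962.0929 cm⁴.

I_x ≈ 962.09 cm⁴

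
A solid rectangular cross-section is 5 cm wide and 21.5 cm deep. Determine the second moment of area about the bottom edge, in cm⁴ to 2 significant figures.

The section: 5 × 21.5, A = 107.5 cm², y = 10.75 cm, Ī = 4 141 cm⁴.
Transfer it to the bottom edge using Ī + A·d² with d = y − 0:
  the section: d = 10.75 cm → contributes +16 564 cm⁴
Total I = 16 564 cm⁴.

I_base ≈ 1.7 × 10⁴ cm⁴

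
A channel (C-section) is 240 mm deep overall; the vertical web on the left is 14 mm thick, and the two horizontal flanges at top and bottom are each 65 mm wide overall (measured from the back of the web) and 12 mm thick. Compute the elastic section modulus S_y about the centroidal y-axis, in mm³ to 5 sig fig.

Split into non-overlapping primitives; take the origin at the lower-left of the bounding box.
Web: 14 × 240, A = 3 360 mm², x = 7 mm, Ī = 54 880 mm⁴.
Top flange (beyond web): 51 × 12, A = 612 mm², x = 39.5 mm, Ī = 132 651 mm⁴.
Bottom flange (beyond web): 51 × 12, A = 612 mm², x = 39.5 mm, Ī = 132 651 mm⁴.
Centroid: x̄ = ΣA·x / ΣA = 15.67801 mm.
Transfer each piece to the centroidal y-axis using Ī + A·d² with d = x − 15.67801:
  web: d = -8.67801 mm → contributes +307914.4 mm⁴
  top flange (beyond web): d = 23.82199 mm → contributes +479953.2 mm⁴
  bottom flange (beyond web): d = 23.82199 mm → contributes +479953.2 mm⁴
Total I = 1 267 821 mm⁴.
Extreme fibre distance c = 49.32199 mm; S = I/c = 25704.98 mm³.

S_y ≈ 2.5705 × 10⁴ mm³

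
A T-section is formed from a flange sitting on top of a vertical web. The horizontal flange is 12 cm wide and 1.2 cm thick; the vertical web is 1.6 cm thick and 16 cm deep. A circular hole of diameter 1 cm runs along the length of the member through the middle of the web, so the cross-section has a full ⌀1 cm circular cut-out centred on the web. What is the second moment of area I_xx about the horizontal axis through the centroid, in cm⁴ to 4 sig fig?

I_xx ≈ 1222 cm⁴

Split into non-overlapping primitives; take the origin at the lower-left of the bounding box.
Flange: 12 × 1.2, A = 14.4 cm², y = 16.6 cm, Ī = 1.728 cm⁴.
Web: 1.6 × 16, A = 25.6 cm², y = 8 cm, Ī = 546.133 cm⁴.
Hole (subtracted): ⌀1, A = 0.785398 cm², y = 8 cm, Ī = 0.0490874 cm⁴.
Centroid: ȳ = ΣA·y / ΣA = 11.158 cm.
Transfer each piece to the horizontal axis through the centroid using Ī + A·d² with d = y − 11.158:
  flange: d = 5.44199 cm → contributes +428.188 cm⁴
  web: d = -3.15801 cm → contributes +801.442 cm⁴
  hole: d = -3.15801 cm → contributes −7.88187 cm⁴
Total I = 1221.75 cm⁴.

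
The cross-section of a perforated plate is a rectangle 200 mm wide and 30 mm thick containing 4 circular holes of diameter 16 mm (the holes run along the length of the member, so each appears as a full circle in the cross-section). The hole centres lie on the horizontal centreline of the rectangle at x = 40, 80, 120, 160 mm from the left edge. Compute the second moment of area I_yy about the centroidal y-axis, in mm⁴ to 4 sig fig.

I_yy ≈ 1.838 × 10⁷ mm⁴

Decompose the section into non-overlapping parts with the origin at the bottom-left of its bounding rectangle.
Plate: 200 × 30, A = 6 000 mm², x = 100 mm, Ī = 20 000 000 mm⁴.
Hole 1 (subtracted): ⌀16, A = 201.062 mm², x = 40 mm, Ī = 3216.99 mm⁴.
Hole 2 (subtracted): ⌀16, A = 201.062 mm², x = 80 mm, Ī = 3216.99 mm⁴.
Hole 3 (subtracted): ⌀16, A = 201.062 mm², x = 120 mm, Ī = 3216.99 mm⁴.
Hole 4 (subtracted): ⌀16, A = 201.062 mm², x = 160 mm, Ī = 3216.99 mm⁴.
By symmetry the centroid is at mid-width, x̄ = 100 mm.
Transfer each piece to the centroidal y-axis using Ī + A·d² with d = x − 100:
  plate: d = 0 mm → contributes +20 000 000 mm⁴
  hole 1: d = -60 mm → contributes −727 040 mm⁴
  hole 2: d = -20 mm → contributes −83641.8 mm⁴
  hole 3: d = 20 mm → contributes −83641.8 mm⁴
  hole 4: d = 60 mm → contributes −727 040 mm⁴
Total I = 18 378 637 mm⁴.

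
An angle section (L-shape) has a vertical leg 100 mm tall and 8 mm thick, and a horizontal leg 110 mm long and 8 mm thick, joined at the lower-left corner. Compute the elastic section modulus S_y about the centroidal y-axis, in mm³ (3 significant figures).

Treat the section as a set of non-overlapping primitives; coordinates are from the bounding-box lower-left.
Vertical leg: 8 × 100, A = 800 mm², x = 4 mm, Ī = 4266.7 mm⁴.
Horizontal leg (remainder): 102 × 8, A = 816 mm², x = 59 mm, Ī = 707 472 mm⁴.
Centroid: x̄ = ΣA·x / ΣA = 31.772 mm.
Transfer each piece to the centroidal y-axis using Ī + A·d² with d = x − 31.772:
  vertical leg: d = -27.772 mm → contributes +621 306 mm⁴
  horizontal leg (remainder): d = 27.228 mm → contributes +1 312 413 mm⁴
Total I = 1 933 719 mm⁴.
Extreme fibre distance c = 78.228 mm; S = I/c = 24 719 mm³.

S_y ≈ 2.47 × 10⁴ mm³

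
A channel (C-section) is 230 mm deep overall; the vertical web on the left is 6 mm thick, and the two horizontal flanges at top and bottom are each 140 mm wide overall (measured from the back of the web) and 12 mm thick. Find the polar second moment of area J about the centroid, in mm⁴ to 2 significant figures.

J ≈ 5.4 × 10⁷ mm⁴

Treat the section as a set of non-overlapping primitives; coordinates are from the bounding-box lower-left.
Web: 6 × 230, A = 1 380 mm², y = 115 mm, Ī = 6 083 500 mm⁴.
Top flange (beyond web): 134 × 12, A = 1 608 mm², y = 224 mm, Ī = 19 296 mm⁴.
Bottom flange (beyond web): 134 × 12, A = 1 608 mm², y = 6 mm, Ī = 19 296 mm⁴.
By symmetry the centroid is at mid-height, ȳ = 115 mm.
Transfer each piece to the centroidal x-axis using Ī + A·d² with d = y − 115:
  web: d = 0 mm → contributes +6 083 500 mm⁴
  top flange (beyond web): d = 109 mm → contributes +19 123 944 mm⁴
  bottom flange (beyond web): d = -109 mm → contributes +19 123 944 mm⁴
Total I = 44 331 388 mm⁴.
For the y-axis: x̄ = 51.98 mm.
Repeating about the centroidal y-axis gives I_y = 9 547 982 mm⁴.
Polar second moment: J = I_x + I_y = 53 879 370 mm⁴.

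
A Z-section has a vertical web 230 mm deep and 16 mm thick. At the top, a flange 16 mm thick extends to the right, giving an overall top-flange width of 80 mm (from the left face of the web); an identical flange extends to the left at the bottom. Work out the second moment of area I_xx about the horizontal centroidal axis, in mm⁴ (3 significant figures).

Decompose the section into non-overlapping parts with the origin at the bottom-left of its bounding rectangle.
Web: 16 × 230, A = 3 680 mm², y = 115 mm, Ī = 16 222 667 mm⁴.
Top flange (beyond web): 64 × 16, A = 1 024 mm², y = 222 mm, Ī = 21 845 mm⁴.
Bottom flange (beyond web): 64 × 16, A = 1 024 mm², y = 8 mm, Ī = 21 845 mm⁴.
Centroid: ȳ = ΣA·y / ΣA = 115 mm.
Transfer each piece to the horizontal centroidal axis using Ī + A·d² with d = y − 115:
  web: d = 0 mm → contributes +16 222 667 mm⁴
  top flange (beyond web): d = 107 mm → contributes +11 745 621 mm⁴
  bottom flange (beyond web): d = -107 mm → contributes +11 745 621 mm⁴
Total I = 39 713 909 mm⁴.

I_xx ≈ 3.97 × 10⁷ mm⁴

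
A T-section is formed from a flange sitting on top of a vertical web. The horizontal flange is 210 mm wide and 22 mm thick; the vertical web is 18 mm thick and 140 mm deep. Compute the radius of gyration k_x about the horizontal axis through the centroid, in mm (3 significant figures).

Break the section into simple shapes (no overlaps), measuring from the bottom-left corner of the bounding box.
Flange: 210 × 22, A = 4 620 mm², y = 151 mm, Ī = 186 340 mm⁴.
Web: 18 × 140, A = 2 520 mm², y = 70 mm, Ī = 4 116 000 mm⁴.
Centroid: ȳ = ΣA·y / ΣA = 122.41 mm.
Transfer each piece to the horizontal axis through the centroid using Ī + A·d² with d = y − 122.41:
  flange: d = 28.588 mm → contributes +3 962 207 mm⁴
  web: d = -52.412 mm → contributes +11 038 423 mm⁴
Total I = 15 000 629 mm⁴.
Radius of gyration: k = √(I/A) = √(15 000 629 / 7 140) = 45.836 mm.

k_x ≈ 45.8 mm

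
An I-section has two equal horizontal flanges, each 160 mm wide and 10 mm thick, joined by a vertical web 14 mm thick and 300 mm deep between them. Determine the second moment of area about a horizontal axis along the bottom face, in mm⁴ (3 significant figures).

Break the section into simple shapes (no overlaps), measuring from the bottom-left corner of the bounding box.
Bottom flange: 160 × 10, A = 1 600 mm², y = 5 mm, Ī = 13 333 mm⁴.
Web: 14 × 300, A = 4 200 mm², y = 160 mm, Ī = 31 500 000 mm⁴.
Top flange: 160 × 10, A = 1 600 mm², y = 315 mm, Ī = 13 333 mm⁴.
Transfer each piece to a horizontal axis along the bottom face using Ī + A·d² with d = y − 0:
  bottom flange: d = 5 mm → contributes +53 333 mm⁴
  web: d = 160 mm → contributes +139 020 000 mm⁴
  top flange: d = 315 mm → contributes +158 773 333 mm⁴
Total I = 297 846 667 mm⁴.

I_base ≈ 2.98 × 10⁸ mm⁴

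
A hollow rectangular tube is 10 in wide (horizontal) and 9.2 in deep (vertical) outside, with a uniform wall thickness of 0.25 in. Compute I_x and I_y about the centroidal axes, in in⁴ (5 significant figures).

I_x ≈ 127.59 in⁴, I_y ≈ 145.07 in⁴

Treat the section as a set of non-overlapping primitives; coordinates are from the bounding-box lower-left.
Outer rectangle: 10 × 9.2, A = 92 in², y = 4.6 in, Ī = 648.9067 in⁴.
Inner void (subtracted): 9.5 × 8.7, A = 82.65 in², y = 4.6 in, Ī = 521.3149 in⁴.
By symmetry the centroid is at mid-height, ȳ = 4.6 in.
All pieces are centred on the centroidal x-axis, so I = ΣĪ (holes subtracted) = 127.5918 in⁴.
Repeating about the centroidal y-axis gives I_y = 145.0698 in⁴.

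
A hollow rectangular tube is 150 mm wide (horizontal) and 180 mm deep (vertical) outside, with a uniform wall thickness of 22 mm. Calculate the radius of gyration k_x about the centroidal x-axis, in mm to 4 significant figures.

Split into non-overlapping primitives; take the origin at the lower-left of the bounding box.
Outer rectangle: 150 × 180, A = 27 000 mm², y = 90 mm, Ī = 72 900 000 mm⁴.
Inner void (subtracted): 106 × 136, A = 14 416 mm², y = 90 mm, Ī = 22 219 861 mm⁴.
By symmetry the centroid is at mid-height, ȳ = 90 mm.
All pieces are centred on the centroidal x-axis, so I = ΣĪ (holes subtracted) = 50 680 139 mm⁴.
Radius of gyration: k = √(I/A) = √(50 680 139 / 12 584) = 63.4614 mm.

k_x ≈ 63.46 mm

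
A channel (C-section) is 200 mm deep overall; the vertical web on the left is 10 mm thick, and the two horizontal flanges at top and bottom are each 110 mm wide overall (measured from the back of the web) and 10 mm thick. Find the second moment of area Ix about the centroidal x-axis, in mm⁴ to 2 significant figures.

Ix ≈ 2.5 × 10⁷ mm⁴

Break the section into simple shapes (no overlaps), measuring from the bottom-left corner of the bounding box.
Web: 10 × 200, A = 2 000 mm², y = 100 mm, Ī = 6 666 667 mm⁴.
Top flange (beyond web): 100 × 10, A = 1 000 mm², y = 195 mm, Ī = 8 333 mm⁴.
Bottom flange (beyond web): 100 × 10, A = 1 000 mm², y = 5 mm, Ī = 8 333 mm⁴.
By symmetry the centroid is at mid-height, ȳ = 100 mm.
Transfer each piece to the centroidal x-axis using Ī + A·d² with d = y − 100:
  web: d = 0 mm → contributes +6 666 667 mm⁴
  top flange (beyond web): d = 95 mm → contributes +9 033 333 mm⁴
  bottom flange (beyond web): d = -95 mm → contributes +9 033 333 mm⁴
Total I = 24 733 333 mm⁴.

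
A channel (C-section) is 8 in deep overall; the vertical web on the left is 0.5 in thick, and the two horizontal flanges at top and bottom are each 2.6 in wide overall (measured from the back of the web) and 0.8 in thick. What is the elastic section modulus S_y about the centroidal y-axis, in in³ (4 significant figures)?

S_y ≈ 2.507 in³

Split into non-overlapping primitives; take the origin at the lower-left of the bounding box.
Web: 0.5 × 8, A = 4 in², x = 0.25 in, Ī = 0.0833333 in⁴.
Top flange (beyond web): 2.1 × 0.8, A = 1.68 in², x = 1.55 in, Ī = 0.6174 in⁴.
Bottom flange (beyond web): 2.1 × 0.8, A = 1.68 in², x = 1.55 in, Ī = 0.6174 in⁴.
Centroid: x̄ = ΣA·x / ΣA = 0.843478 in.
Transfer each piece to the centroidal y-axis using Ī + A·d² with d = x − 0.843478:
  web: d = -0.593478 in → contributes +1.4922 in⁴
  top flange (beyond web): d = 0.706522 in → contributes +1.45601 in⁴
  bottom flange (beyond web): d = 0.706522 in → contributes +1.45601 in⁴
Total I = 4.40422 in⁴.
Extreme fibre distance c = 1.75652 in; S = I/c = 2.50735 in³.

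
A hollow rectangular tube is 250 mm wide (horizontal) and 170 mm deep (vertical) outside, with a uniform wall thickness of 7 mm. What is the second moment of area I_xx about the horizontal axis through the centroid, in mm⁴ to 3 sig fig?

Treat the section as a set of non-overlapping primitives; coordinates are from the bounding-box lower-left.
Outer rectangle: 250 × 170, A = 42 500 mm², y = 85 mm, Ī = 102 354 167 mm⁴.
Inner void (subtracted): 236 × 156, A = 36 816 mm², y = 85 mm, Ī = 74 662 848 mm⁴.
By symmetry the centroid is at mid-height, ȳ = 85 mm.
All pieces are centred on the horizontal axis through the centroid, so I = ΣĪ (holes subtracted) = 27 691 319 mm⁴.

I_xx ≈ 2.77 × 10⁷ mm⁴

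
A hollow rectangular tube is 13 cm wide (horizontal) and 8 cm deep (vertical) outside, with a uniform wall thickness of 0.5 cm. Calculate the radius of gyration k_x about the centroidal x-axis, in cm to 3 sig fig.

k_x ≈ 3.25 cm

Treat the section as a set of non-overlapping primitives; coordinates are from the bounding-box lower-left.
Outer rectangle: 13 × 8, A = 104 cm², y = 4 cm, Ī = 554.67 cm⁴.
Inner void (subtracted): 12 × 7, A = 84 cm², y = 4 cm, Ī = 343 cm⁴.
By symmetry the centroid is at mid-height, ȳ = 4 cm.
All pieces are centred on the centroidal x-axis, so I = ΣĪ (holes subtracted) = 211.67 cm⁴.
Radius of gyration: k = √(I/A) = √(211.67 / 20) = 3.2532 cm.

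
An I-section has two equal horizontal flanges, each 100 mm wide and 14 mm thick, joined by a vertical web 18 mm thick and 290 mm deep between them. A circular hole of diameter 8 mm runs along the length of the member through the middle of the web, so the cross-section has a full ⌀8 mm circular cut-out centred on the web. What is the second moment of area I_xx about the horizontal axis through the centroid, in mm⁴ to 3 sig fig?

Treat the section as a set of non-overlapping primitives; coordinates are from the bounding-box lower-left.
Bottom flange: 100 × 14, A = 1 400 mm², y = 7 mm, Ī = 22 867 mm⁴.
Web: 18 × 290, A = 5 220 mm², y = 159 mm, Ī = 36 583 500 mm⁴.
Top flange: 100 × 14, A = 1 400 mm², y = 311 mm, Ī = 22 867 mm⁴.
Hole (subtracted): ⌀8, A = 50.265 mm², y = 159 mm, Ī = 201.06 mm⁴.
By symmetry the centroid is at mid-height, ȳ = 159 mm.
Transfer each piece to the horizontal axis through the centroid using Ī + A·d² with d = y − 159:
  bottom flange: d = -152 mm → contributes +32 368 467 mm⁴
  web: d = 0 mm → contributes +36 583 500 mm⁴
  top flange: d = 152 mm → contributes +32 368 467 mm⁴
  hole: d = 0 mm → contributes −201.06 mm⁴
Total I = 101 320 232 mm⁴.

I_xx ≈ 1.01 × 10⁸ mm⁴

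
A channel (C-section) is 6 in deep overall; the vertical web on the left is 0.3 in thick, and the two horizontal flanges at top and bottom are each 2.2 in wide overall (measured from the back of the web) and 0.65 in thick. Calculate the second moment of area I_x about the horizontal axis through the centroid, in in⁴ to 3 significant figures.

Break the section into simple shapes (no overlaps), measuring from the bottom-left corner of the bounding box.
Web: 0.3 × 6, A = 1.8 in², y = 3 in, Ī = 5.4 in⁴.
Top flange (beyond web): 1.9 × 0.65, A = 1.235 in², y = 5.675 in, Ī = 0.043482 in⁴.
Bottom flange (beyond web): 1.9 × 0.65, A = 1.235 in², y = 0.325 in, Ī = 0.043482 in⁴.
By symmetry the centroid is at mid-height, ȳ = 3 in.
Transfer each piece to the horizontal axis through the centroid using Ī + A·d² with d = y − 3:
  web: d = 0 in → contributes +5.4 in⁴
  top flange (beyond web): d = 2.675 in → contributes +8.8807 in⁴
  bottom flange (beyond web): d = -2.675 in → contributes +8.8807 in⁴
Total I = 23.161 in⁴.

I_x ≈ 23.2 in⁴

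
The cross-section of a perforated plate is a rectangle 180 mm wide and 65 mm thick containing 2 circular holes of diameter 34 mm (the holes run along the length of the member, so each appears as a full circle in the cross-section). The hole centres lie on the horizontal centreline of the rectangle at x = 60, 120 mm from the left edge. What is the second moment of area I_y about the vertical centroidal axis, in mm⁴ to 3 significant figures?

I_y ≈ 2.98 × 10⁷ mm⁴

Split into non-overlapping primitives; take the origin at the lower-left of the bounding box.
Plate: 180 × 65, A = 11 700 mm², x = 90 mm, Ī = 31 590 000 mm⁴.
Hole 1 (subtracted): ⌀34, A = 907.92 mm², x = 60 mm, Ī = 65 597 mm⁴.
Hole 2 (subtracted): ⌀34, A = 907.92 mm², x = 120 mm, Ī = 65 597 mm⁴.
By symmetry the centroid is at mid-width, x̄ = 90 mm.
Transfer each piece to the vertical centroidal axis using Ī + A·d² with d = x − 90:
  plate: d = 0 mm → contributes +31 590 000 mm⁴
  hole 1: d = -30 mm → contributes −882 725 mm⁴
  hole 2: d = 30 mm → contributes −882 725 mm⁴
Total I = 29 824 549 mm⁴.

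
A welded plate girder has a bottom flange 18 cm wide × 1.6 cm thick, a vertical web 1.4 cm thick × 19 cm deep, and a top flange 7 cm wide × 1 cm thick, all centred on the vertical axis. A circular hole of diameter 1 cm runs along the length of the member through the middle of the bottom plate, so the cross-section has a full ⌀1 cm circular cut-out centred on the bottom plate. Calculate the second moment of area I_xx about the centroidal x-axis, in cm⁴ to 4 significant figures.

I_xx ≈ 3704 cm⁴

Decompose the section into non-overlapping parts with the origin at the bottom-left of its bounding rectangle.
Bottom plate: 18 × 1.6, A = 28.8 cm², y = 0.8 cm, Ī = 6.144 cm⁴.
Web plate: 1.4 × 19, A = 26.6 cm², y = 11.1 cm, Ī = 800.217 cm⁴.
Top plate: 7 × 1, A = 7 cm², y = 21.1 cm, Ī = 0.583333 cm⁴.
Hole (subtracted): ⌀1, A = 0.785398 cm², y = 0.8 cm, Ī = 0.0490874 cm⁴.
Centroid: ȳ = ΣA·y / ΣA = 7.55294 cm.
Transfer each piece to the centroidal x-axis using Ī + A·d² with d = y − 7.55294:
  bottom plate: d = -6.75294 cm → contributes +1319.49 cm⁴
  web plate: d = 3.54706 cm → contributes +1134.89 cm⁴
  top plate: d = 13.5471 cm → contributes +1285.24 cm⁴
  hole: d = -6.75294 cm → contributes −35.865 cm⁴
Total I = 3703.75 cm⁴.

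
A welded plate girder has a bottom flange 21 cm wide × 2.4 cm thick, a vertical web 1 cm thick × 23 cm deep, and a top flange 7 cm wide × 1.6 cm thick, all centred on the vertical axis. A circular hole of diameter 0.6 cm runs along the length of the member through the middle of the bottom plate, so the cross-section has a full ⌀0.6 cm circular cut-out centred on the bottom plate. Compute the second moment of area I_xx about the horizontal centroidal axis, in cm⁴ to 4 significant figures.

I_xx ≈ 7868 cm⁴

Split into non-overlapping primitives; take the origin at the lower-left of the bounding box.
Bottom plate: 21 × 2.4, A = 50.4 cm², y = 1.2 cm, Ī = 24.192 cm⁴.
Web plate: 1 × 23, A = 23 cm², y = 13.9 cm, Ī = 1013.92 cm⁴.
Top plate: 7 × 1.6, A = 11.2 cm², y = 26.2 cm, Ī = 2.38933 cm⁴.
Hole (subtracted): ⌀0.6, A = 0.282743 cm², y = 1.2 cm, Ī = 0.00636173 cm⁴.
Centroid: ȳ = ΣA·y / ΣA = 7.98509 cm.
Transfer each piece to the horizontal centroidal axis using Ī + A·d² with d = y − 7.98509:
  bottom plate: d = -6.78509 cm → contributes +2344.48 cm⁴
  web plate: d = 5.91491 cm → contributes +1818.6 cm⁴
  top plate: d = 18.2149 cm → contributes +3718.36 cm⁴
  hole: d = -6.78509 cm → contributes −13.0231 cm⁴
Total I = 7868.41 cm⁴.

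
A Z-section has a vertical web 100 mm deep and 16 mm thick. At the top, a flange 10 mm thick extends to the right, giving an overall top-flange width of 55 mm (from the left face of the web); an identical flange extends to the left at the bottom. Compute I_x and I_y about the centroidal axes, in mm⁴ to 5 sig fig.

I_x ≈ 2.9193 × 10⁶ mm⁴, I_y ≈ 7.2287 × 10⁵ mm⁴

Treat the section as a set of non-overlapping primitives; coordinates are from the bounding-box lower-left.
Web: 16 × 100, A = 1 600 mm², y = 50 mm, Ī = 1 333 333 mm⁴.
Top flange (beyond web): 39 × 10, A = 390 mm², y = 95 mm, Ī = 3 250 mm⁴.
Bottom flange (beyond web): 39 × 10, A = 390 mm², y = 5 mm, Ī = 3 250 mm⁴.
Centroid: ȳ = ΣA·y / ΣA = 50 mm.
Transfer each piece to the centroidal x-axis using Ī + A·d² with d = y − 50:
  web: d = 0 mm → contributes +1 333 333 mm⁴
  top flange (beyond web): d = 45 mm → contributes +793 000 mm⁴
  bottom flange (beyond web): d = -45 mm → contributes +793 000 mm⁴
Total I = 2 919 333 mm⁴.
For the y-axis: x̄ = 47 mm.
Repeating about the centroidal y-axis gives I_y = 722873.3 mm⁴.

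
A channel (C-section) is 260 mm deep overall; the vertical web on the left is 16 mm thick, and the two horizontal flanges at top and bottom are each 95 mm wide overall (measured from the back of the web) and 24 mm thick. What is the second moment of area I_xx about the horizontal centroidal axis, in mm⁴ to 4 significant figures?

I_xx ≈ 7.642 × 10⁷ mm⁴

Break the section into simple shapes (no overlaps), measuring from the bottom-left corner of the bounding box.
Web: 16 × 260, A = 4 160 mm², y = 130 mm, Ī = 23 434 667 mm⁴.
Top flange (beyond web): 79 × 24, A = 1 896 mm², y = 248 mm, Ī = 91 008 mm⁴.
Bottom flange (beyond web): 79 × 24, A = 1 896 mm², y = 12 mm, Ī = 91 008 mm⁴.
By symmetry the centroid is at mid-height, ȳ = 130 mm.
Transfer each piece to the horizontal centroidal axis using Ī + A·d² with d = y − 130:
  web: d = 0 mm → contributes +23 434 667 mm⁴
  top flange (beyond web): d = 118 mm → contributes +26 490 912 mm⁴
  bottom flange (beyond web): d = -118 mm → contributes +26 490 912 mm⁴
Total I = 76 416 491 mm⁴.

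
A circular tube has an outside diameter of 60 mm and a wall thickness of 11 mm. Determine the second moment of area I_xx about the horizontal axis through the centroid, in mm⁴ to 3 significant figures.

I_xx ≈ 5.34 × 10⁵ mm⁴

Treat the section as a set of non-overlapping primitives; coordinates are from the bounding-box lower-left.
Outer circle: ⌀60, A = 2827.4 mm², y = 30 mm, Ī = 636 173 mm⁴.
Bore (subtracted): ⌀38, A = 1134.1 mm², y = 30 mm, Ī = 102 354 mm⁴.
By symmetry the centroid is at mid-height, ȳ = 30 mm.
All pieces are centred on the horizontal axis through the centroid, so I = ΣĪ (holes subtracted) = 533 819 mm⁴.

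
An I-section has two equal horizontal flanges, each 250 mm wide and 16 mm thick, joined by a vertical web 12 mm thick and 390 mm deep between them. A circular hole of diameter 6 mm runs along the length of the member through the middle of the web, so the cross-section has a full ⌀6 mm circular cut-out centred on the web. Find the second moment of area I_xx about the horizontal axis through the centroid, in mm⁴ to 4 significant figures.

Break the section into simple shapes (no overlaps), measuring from the bottom-left corner of the bounding box.
Bottom flange: 250 × 16, A = 4 000 mm², y = 8 mm, Ī = 85333.3 mm⁴.
Web: 12 × 390, A = 4 680 mm², y = 211 mm, Ī = 59 319 000 mm⁴.
Top flange: 250 × 16, A = 4 000 mm², y = 414 mm, Ī = 85333.3 mm⁴.
Hole (subtracted): ⌀6, A = 28.2743 mm², y = 211 mm, Ī = 63.6173 mm⁴.
By symmetry the centroid is at mid-height, ȳ = 211 mm.
Transfer each piece to the horizontal axis through the centroid using Ī + A·d² with d = y − 211:
  bottom flange: d = -203 mm → contributes +164 921 333 mm⁴
  web: d = 0 mm → contributes +59 319 000 mm⁴
  top flange: d = 203 mm → contributes +164 921 333 mm⁴
  hole: d = 0 mm → contributes −63.6173 mm⁴
Total I = 389 161 603 mm⁴.

I_xx ≈ 3.892 × 10⁸ mm⁴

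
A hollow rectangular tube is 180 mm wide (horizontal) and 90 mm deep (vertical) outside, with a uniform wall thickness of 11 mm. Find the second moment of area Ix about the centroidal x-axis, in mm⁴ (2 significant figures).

Break the section into simple shapes (no overlaps), measuring from the bottom-left corner of the bounding box.
Outer rectangle: 180 × 90, A = 16 200 mm², y = 45 mm, Ī = 10 935 000 mm⁴.
Inner void (subtracted): 158 × 68, A = 10 744 mm², y = 45 mm, Ī = 4 140 021 mm⁴.
By symmetry the centroid is at mid-height, ȳ = 45 mm.
All pieces are centred on the centroidal x-axis, so I = ΣĪ (holes subtracted) = 6 794 979 mm⁴.

Ix ≈ 6.8 × 10⁶ mm⁴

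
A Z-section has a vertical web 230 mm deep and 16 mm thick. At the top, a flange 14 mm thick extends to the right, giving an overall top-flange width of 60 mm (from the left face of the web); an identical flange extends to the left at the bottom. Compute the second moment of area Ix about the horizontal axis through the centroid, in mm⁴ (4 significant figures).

Treat the section as a set of non-overlapping primitives; coordinates are from the bounding-box lower-left.
Web: 16 × 230, A = 3 680 mm², y = 115 mm, Ī = 16 222 667 mm⁴.
Top flange (beyond web): 44 × 14, A = 616 mm², y = 223 mm, Ī = 10061.3 mm⁴.
Bottom flange (beyond web): 44 × 14, A = 616 mm², y = 7 mm, Ī = 10061.3 mm⁴.
Centroid: ȳ = ΣA·y / ΣA = 115 mm.
Transfer each piece to the horizontal axis through the centroid using Ī + A·d² with d = y − 115:
  web: d = 0 mm → contributes +16 222 667 mm⁴
  top flange (beyond web): d = 108 mm → contributes +7 195 085 mm⁴
  bottom flange (beyond web): d = -108 mm → contributes +7 195 085 mm⁴
Total I = 30 612 837 mm⁴.

Ix ≈ 3.061 × 10⁷ mm⁴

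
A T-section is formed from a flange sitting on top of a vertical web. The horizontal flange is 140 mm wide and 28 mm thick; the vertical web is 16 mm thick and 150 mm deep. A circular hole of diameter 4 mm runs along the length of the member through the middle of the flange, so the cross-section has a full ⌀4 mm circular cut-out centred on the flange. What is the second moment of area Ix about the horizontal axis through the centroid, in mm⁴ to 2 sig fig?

Ix ≈ 1.7 × 10⁷ mm⁴

Decompose the section into non-overlapping parts with the origin at the bottom-left of its bounding rectangle.
Flange: 140 × 28, A = 3 920 mm², y = 164 mm, Ī = 256 107 mm⁴.
Web: 16 × 150, A = 2 400 mm², y = 75 mm, Ī = 4 500 000 mm⁴.
Hole (subtracted): ⌀4, A = 12.57 mm², y = 164 mm, Ī = 12.57 mm⁴.
Centroid: ȳ = ΣA·y / ΣA = 130.1 mm.
Transfer each piece to the horizontal axis through the centroid using Ī + A·d² with d = y − 130.1:
  flange: d = 33.86 mm → contributes +4 751 660 mm⁴
  web: d = -55.14 mm → contributes +11 795 736 mm⁴
  hole: d = 33.86 mm → contributes −14 424 mm⁴
Total I = 16 532 972 mm⁴.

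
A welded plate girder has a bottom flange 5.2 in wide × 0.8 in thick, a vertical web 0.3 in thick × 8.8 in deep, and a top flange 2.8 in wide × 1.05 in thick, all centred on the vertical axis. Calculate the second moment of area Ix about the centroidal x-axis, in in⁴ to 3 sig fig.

Ix ≈ 182 in⁴

Break the section into simple shapes (no overlaps), measuring from the bottom-left corner of the bounding box.
Bottom plate: 5.2 × 0.8, A = 4.16 in², y = 0.4 in, Ī = 0.22187 in⁴.
Web plate: 0.3 × 8.8, A = 2.64 in², y = 5.2 in, Ī = 17.037 in⁴.
Top plate: 2.8 × 1.05, A = 2.94 in², y = 10.125 in, Ī = 0.27011 in⁴.
Centroid: ȳ = ΣA·y / ΣA = 4.6365 in.
Transfer each piece to the centroidal x-axis using Ī + A·d² with d = y − 4.6365:
  bottom plate: d = -4.2365 in → contributes +74.885 in⁴
  web plate: d = 0.5635 in → contributes +17.875 in⁴
  top plate: d = 5.4885 in → contributes +88.834 in⁴
Total I = 181.59 in⁴.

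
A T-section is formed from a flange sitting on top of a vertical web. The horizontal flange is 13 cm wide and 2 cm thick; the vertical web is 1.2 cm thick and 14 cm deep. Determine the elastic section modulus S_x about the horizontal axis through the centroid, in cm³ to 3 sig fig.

S_x ≈ 78.9 cm³

Split into non-overlapping primitives; take the origin at the lower-left of the bounding box.
Flange: 13 × 2, A = 26 cm², y = 15 cm, Ī = 8.6667 cm⁴.
Web: 1.2 × 14, A = 16.8 cm², y = 7 cm, Ī = 274.4 cm⁴.
Centroid: ȳ = ΣA·y / ΣA = 11.86 cm.
Transfer each piece to the horizontal axis through the centroid using Ī + A·d² with d = y − 11.86:
  flange: d = 3.1402 cm → contributes +265.05 cm⁴
  web: d = -4.8598 cm → contributes +671.18 cm⁴
Total I = 936.23 cm⁴.
Extreme fibre distance c = 11.86 cm; S = I/c = 78.941 cm³.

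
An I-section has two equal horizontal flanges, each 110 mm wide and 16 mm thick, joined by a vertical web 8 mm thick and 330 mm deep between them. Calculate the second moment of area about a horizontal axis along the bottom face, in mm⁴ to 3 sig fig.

Treat the section as a set of non-overlapping primitives; coordinates are from the bounding-box lower-left.
Bottom flange: 110 × 16, A = 1 760 mm², y = 8 mm, Ī = 37 547 mm⁴.
Web: 8 × 330, A = 2 640 mm², y = 181 mm, Ī = 23 958 000 mm⁴.
Top flange: 110 × 16, A = 1 760 mm², y = 354 mm, Ī = 37 547 mm⁴.
Transfer each piece to the base of the section using Ī + A·d² with d = y − 0:
  bottom flange: d = 8 mm → contributes +150 187 mm⁴
  web: d = 181 mm → contributes +110 447 040 mm⁴
  top flange: d = 354 mm → contributes +220 593 707 mm⁴
Total I = 331 190 933 mm⁴.

I_base ≈ 3.31 × 10⁸ mm⁴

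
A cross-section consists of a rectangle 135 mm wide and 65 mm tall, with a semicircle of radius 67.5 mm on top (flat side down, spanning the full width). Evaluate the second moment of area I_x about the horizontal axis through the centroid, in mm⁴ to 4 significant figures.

Decompose the section into non-overlapping parts with the origin at the bottom-left of its bounding rectangle.
Rectangular body: 135 × 65, A = 8 775 mm², y = 32.5 mm, Ī = 3 089 531 mm⁴.
Semicircular cap: semicircle r = 67.5, A = 7156.94 mm², y = 93.6479 mm, Ī = 2 278 490 mm⁴.
Centroid: ȳ = ΣA·y / ΣA = 59.9688 mm.
Transfer each piece to the horizontal axis through the centroid using Ī + A·d² with d = y − 59.9688:
  rectangular body: d = -27.4688 mm → contributes +9 710 592 mm⁴
  semicircular cap: d = 33.6791 mm → contributes +10 396 457 mm⁴
Total I = 20 107 048 mm⁴.

I_x ≈ 2.011 × 10⁷ mm⁴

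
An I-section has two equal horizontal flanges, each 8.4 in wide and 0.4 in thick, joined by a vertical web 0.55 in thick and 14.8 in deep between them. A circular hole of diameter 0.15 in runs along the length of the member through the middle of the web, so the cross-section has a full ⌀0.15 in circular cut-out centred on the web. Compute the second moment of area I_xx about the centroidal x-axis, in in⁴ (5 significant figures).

I_xx ≈ 536.82 in⁴

Split into non-overlapping primitives; take the origin at the lower-left of the bounding box.
Bottom flange: 8.4 × 0.4, A = 3.36 in², y = 0.2 in, Ī = 0.0448 in⁴.
Web: 0.55 × 14.8, A = 8.14 in², y = 7.8 in, Ī = 148.5821 in⁴.
Top flange: 8.4 × 0.4, A = 3.36 in², y = 15.4 in, Ī = 0.0448 in⁴.
Hole (subtracted): ⌀0.15, A = 0.01767146 in², y = 7.8 in, Ī = 0.00002485049 in⁴.
By symmetry the centroid is at mid-height, ȳ = 7.8 in.
Transfer each piece to the centroidal x-axis using Ī + A·d² with d = y − 7.8:
  bottom flange: d = -7.6 in → contributes +194.1184 in⁴
  web: d = 0 in → contributes +148.5821 in⁴
  top flange: d = 7.6 in → contributes +194.1184 in⁴
  hole: d = 0 in → contributes −0.00002485049 in⁴
Total I = 536.8189 in⁴.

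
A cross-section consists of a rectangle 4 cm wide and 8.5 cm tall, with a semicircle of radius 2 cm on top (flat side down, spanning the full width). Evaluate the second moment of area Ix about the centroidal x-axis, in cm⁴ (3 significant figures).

Ix ≈ 344 cm⁴

Treat the section as a set of non-overlapping primitives; coordinates are from the bounding-box lower-left.
Rectangular body: 4 × 8.5, A = 34 cm², y = 4.25 cm, Ī = 204.71 cm⁴.
Semicircular cap: semicircle r = 2, A = 6.2832 cm², y = 9.3488 cm, Ī = 1.7561 cm⁴.
Centroid: ȳ = ΣA·y / ΣA = 5.0453 cm.
Transfer each piece to the centroidal x-axis using Ī + A·d² with d = y − 5.0453:
  rectangular body: d = -0.79529 cm → contributes +226.21 cm⁴
  semicircular cap: d = 4.3035 cm → contributes +118.12 cm⁴
Total I = 344.34 cm⁴.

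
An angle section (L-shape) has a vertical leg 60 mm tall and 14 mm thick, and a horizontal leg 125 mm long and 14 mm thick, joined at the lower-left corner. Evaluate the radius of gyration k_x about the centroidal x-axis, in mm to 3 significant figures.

k_x ≈ 15.4 mm

Split into non-overlapping primitives; take the origin at the lower-left of the bounding box.
Vertical leg: 14 × 60, A = 840 mm², y = 30 mm, Ī = 252 000 mm⁴.
Horizontal leg (remainder): 111 × 14, A = 1 554 mm², y = 7 mm, Ī = 25 382 mm⁴.
Centroid: ȳ = ΣA·y / ΣA = 15.07 mm.
Transfer each piece to the centroidal x-axis using Ī + A·d² with d = y − 15.07:
  vertical leg: d = 14.93 mm → contributes +439 236 mm⁴
  horizontal leg (remainder): d = -8.0702 mm → contributes +126 590 mm⁴
Total I = 565 826 mm⁴.
Radius of gyration: k = √(I/A) = √(565 826 / 2 394) = 15.374 mm.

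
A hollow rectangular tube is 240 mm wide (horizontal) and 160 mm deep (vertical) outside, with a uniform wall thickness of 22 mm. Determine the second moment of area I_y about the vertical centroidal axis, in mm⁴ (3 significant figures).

I_y ≈ 1.12 × 10⁸ mm⁴

Break the section into simple shapes (no overlaps), measuring from the bottom-left corner of the bounding box.
Outer rectangle: 240 × 160, A = 38 400 mm², x = 120 mm, Ī = 184 320 000 mm⁴.
Inner void (subtracted): 196 × 116, A = 22 736 mm², x = 120 mm, Ī = 72 785 515 mm⁴.
By symmetry the centroid is at mid-width, x̄ = 120 mm.
All pieces are centred on the vertical centroidal axis, so I = ΣĪ (holes subtracted) = 111 534 485 mm⁴.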